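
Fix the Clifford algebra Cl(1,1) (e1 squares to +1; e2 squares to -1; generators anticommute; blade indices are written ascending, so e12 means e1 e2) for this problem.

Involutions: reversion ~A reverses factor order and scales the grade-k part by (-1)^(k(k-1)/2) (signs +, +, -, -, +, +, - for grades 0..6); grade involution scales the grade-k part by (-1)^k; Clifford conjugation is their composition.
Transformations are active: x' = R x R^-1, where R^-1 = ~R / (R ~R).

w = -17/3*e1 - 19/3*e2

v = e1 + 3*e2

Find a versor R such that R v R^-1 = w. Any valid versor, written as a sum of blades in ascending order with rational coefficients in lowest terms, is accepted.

Equal squares first: v^2 = w^2 = -8. Then v + w = -14/3*e1 - 10/3*e2 is a versor taking v to w, provided it is invertible.
Answer: -14/3*e1 - 10/3*e2


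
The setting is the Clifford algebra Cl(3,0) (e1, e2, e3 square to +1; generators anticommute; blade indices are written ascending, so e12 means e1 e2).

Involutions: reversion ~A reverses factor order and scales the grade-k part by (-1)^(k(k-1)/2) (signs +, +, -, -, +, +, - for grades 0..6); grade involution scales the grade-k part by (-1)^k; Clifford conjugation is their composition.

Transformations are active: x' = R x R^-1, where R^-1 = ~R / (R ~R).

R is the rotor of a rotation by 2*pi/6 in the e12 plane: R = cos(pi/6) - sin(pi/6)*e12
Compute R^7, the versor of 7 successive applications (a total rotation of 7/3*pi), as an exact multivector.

Because a rotor carries half the rotation angle, composing 7 copies of this e12-plane rotor multiplies the phase: 7*(pi/6) = 7*pi/6, hence R^7 = cos(7*pi/6) - sin(7*pi/6)*e12.
cos(7*pi/6) = -sqrt(3)/2 and sin(7*pi/6) = -1/2, so R^7 = -sqrt(3)/2 + 1/2*e12. The net rotation is 1/3*pi (after discarding 1 full turn, each of which contributes a factor -1 to the rotor); the rotor keeps the half-angle phase exactly.
Answer: -sqrt(3)/2 + 1/2*e12


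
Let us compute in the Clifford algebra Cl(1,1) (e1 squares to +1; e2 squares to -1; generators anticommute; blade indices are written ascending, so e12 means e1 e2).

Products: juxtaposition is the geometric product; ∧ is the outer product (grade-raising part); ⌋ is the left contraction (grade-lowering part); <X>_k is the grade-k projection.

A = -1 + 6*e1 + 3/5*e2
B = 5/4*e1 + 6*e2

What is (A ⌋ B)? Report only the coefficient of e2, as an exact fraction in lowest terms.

step 1: 39/10 - 5/4*e1 - 6*e2
Answer: -6


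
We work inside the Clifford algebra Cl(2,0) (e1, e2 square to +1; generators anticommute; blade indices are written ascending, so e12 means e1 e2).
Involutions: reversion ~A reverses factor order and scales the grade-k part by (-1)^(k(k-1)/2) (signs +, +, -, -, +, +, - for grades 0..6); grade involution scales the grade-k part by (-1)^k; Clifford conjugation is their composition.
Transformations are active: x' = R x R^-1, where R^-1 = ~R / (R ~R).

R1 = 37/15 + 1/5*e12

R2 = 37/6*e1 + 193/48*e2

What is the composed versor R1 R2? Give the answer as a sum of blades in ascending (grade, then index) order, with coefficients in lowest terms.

Distribute over the terms of R1 (each basis-blade product reordered to ascending indices, repeated generators contracted through their squares):
(37/15) R2 = 1369/90*e1 + 7141/720*e2
(1/5*e12) R2 = 193/240*e1 - 37/30*e2
Summing the partial products and collecting blades:
Answer: 11531/720*e1 + 6253/720*e2


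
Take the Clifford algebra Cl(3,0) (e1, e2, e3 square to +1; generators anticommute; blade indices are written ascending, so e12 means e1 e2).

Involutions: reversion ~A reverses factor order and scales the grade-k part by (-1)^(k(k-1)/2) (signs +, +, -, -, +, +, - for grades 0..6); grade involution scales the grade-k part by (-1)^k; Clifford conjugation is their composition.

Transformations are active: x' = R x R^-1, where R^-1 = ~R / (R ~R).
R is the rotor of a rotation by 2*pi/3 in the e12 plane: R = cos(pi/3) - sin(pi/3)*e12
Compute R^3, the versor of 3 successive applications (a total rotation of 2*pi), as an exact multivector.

Because a rotor carries half the rotation angle, composing 3 copies of this e12-plane rotor multiplies the phase: 3*(pi/3) = pi, hence R^3 = cos(pi) - sin(pi)*e12.
cos(pi) = -1 and sin(pi) = 0, so R^3 = -1. The total rotation 2*pi is 1 full turn, so every vector returns to itself, yet the rotor is -1, on the OTHER sheet of the double cover (an odd number of 2*pi turns).
Answer: -1


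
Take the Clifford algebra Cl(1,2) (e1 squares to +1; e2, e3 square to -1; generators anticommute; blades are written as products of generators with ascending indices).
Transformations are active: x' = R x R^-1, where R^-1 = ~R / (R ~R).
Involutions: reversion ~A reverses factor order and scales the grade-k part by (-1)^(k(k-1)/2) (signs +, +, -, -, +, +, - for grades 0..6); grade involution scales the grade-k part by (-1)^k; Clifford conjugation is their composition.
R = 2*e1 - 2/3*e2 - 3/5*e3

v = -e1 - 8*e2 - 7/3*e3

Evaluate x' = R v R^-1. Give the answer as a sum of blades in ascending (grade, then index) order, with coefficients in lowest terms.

~R = 2*e1 - 2/3*e2 - 3/5*e3, and R ~R = 719/225, so R^-1 = ~R / (719/225).
R v = -131/15 - 50/3*e1 e2 - 79/15*e1 e3 - 146/45*e2 e3
Answer: -7141/719*e1 + 8372/719*e2 + 12107/2157*e3


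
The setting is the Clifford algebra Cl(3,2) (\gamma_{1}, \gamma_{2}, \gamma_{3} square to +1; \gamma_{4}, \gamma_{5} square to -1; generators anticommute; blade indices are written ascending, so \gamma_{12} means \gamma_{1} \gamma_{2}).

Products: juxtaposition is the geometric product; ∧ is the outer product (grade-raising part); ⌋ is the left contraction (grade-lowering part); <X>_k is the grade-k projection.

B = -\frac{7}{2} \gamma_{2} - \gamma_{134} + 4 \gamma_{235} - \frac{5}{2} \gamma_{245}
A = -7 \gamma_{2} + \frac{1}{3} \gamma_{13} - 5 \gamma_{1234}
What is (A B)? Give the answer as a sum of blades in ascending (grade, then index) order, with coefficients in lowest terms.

step 1: \frac{49}{2} - 5 \gamma_{2} + \frac{1}{3} \gamma_{4} - 28 \gamma_{35} + \frac{35}{2} \gamma_{45} + \frac{7}{6} \gamma_{123} - \frac{4}{3} \gamma_{125} + \frac{35}{2} \gamma_{134} - \frac{25}{2} \gamma_{135} + 20 \gamma_{145} - 7 \gamma_{1234} + \frac{5}{6} \gamma_{12345}
Answer: \frac{49}{2} - 5 \gamma_{2} + \frac{1}{3} \gamma_{4} - 28 \gamma_{35} + \frac{35}{2} \gamma_{45} + \frac{7}{6} \gamma_{123} - \frac{4}{3} \gamma_{125} + \frac{35}{2} \gamma_{134} - \frac{25}{2} \gamma_{135} + 20 \gamma_{145} - 7 \gamma_{1234} + \frac{5}{6} \gamma_{12345}


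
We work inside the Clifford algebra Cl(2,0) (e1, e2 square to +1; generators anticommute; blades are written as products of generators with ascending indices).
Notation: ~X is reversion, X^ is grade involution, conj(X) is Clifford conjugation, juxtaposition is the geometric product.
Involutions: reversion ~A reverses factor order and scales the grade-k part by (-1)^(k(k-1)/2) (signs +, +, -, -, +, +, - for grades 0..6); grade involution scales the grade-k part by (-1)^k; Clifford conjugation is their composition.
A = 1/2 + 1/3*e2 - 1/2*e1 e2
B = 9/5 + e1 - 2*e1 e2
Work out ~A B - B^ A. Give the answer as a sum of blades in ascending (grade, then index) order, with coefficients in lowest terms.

first term: 19/10 + 7/6*e1 + 1/10*e2 - 13/30*e1 e2
second term: -1/10 - 7/6*e1 + 11/10*e2 - 67/30*e1 e2
Answer: 2 + 7/3*e1 - e2 + 9/5*e1 e2


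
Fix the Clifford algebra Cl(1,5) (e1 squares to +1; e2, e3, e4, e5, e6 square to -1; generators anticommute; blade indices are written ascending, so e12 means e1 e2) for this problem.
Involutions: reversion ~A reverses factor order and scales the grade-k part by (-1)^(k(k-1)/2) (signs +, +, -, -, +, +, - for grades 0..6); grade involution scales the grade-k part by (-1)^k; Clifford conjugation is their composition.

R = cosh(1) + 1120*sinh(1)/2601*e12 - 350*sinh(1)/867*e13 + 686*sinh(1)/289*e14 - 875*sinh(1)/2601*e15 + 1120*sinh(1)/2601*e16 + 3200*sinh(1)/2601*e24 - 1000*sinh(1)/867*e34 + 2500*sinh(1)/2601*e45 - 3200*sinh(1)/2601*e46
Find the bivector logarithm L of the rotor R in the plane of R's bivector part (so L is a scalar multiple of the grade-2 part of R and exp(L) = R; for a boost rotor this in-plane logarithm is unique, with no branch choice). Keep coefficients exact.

The scalar part of R is cosh(1), which determines |rapidity| via cosh; the sign lives in the bivector part, and pairing them (bivector part over sinh of the rapidity = the plane) gives the unique in-plane L = rapidity * plane.
Concretely: cosh(rapidity) = cosh(1) gives rapidity = ±1, and since rapidity/sinh(rapidity) is even the sign is immaterial: L = (rapidity/sinh(rapidity)) * <R>_2 = (1/sinh(1)) * <R>_2.
Answer: 1120/2601*e12 - 350/867*e13 + 686/289*e14 - 875/2601*e15 + 1120/2601*e16 + 3200/2601*e24 - 1000/867*e34 + 2500/2601*e45 - 3200/2601*e46


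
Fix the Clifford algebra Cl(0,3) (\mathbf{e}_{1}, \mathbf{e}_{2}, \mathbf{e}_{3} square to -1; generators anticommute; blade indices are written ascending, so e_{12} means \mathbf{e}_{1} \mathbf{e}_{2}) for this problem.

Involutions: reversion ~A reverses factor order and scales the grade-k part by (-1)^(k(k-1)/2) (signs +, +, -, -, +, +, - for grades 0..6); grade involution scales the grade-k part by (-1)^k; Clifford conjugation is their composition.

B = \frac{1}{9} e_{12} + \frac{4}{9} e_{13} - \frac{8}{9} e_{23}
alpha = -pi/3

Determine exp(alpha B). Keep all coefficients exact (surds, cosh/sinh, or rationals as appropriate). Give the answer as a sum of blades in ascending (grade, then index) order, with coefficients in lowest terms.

B^2 term by term: the squares give (\frac{1}{9})^2*(e_{12})^2 + (\frac{4}{9})^2*(e_{13})^2 + (-\frac{8}{9})^2*(e_{23})^2 = \frac{1}{81}*(-1) + \frac{16}{81}*(-1) + \frac{64}{81}*(-1) = -1 (each basis 2-blade squares to minus the product of its generators' squares); cross terms between blades sharing an index anticommute and cancel. So B^2 = -1.
B^2 = -1 — since the square is negative, the closed form is circular: l = 1, alpha*l = - \frac{\pi}{3}, so exp(alpha B) = cos(- \frac{\pi}{3}) + (sin(- \frac{\pi}{3})/1)*B = \frac{1}{2} + (- \frac{\sqrt{3}}{2})*B.
Answer: \frac{1}{2} - \frac{\sqrt{3}}{18} e_{12} - \frac{2 \sqrt{3}}{9} e_{13} + \frac{4 \sqrt{3}}{9} e_{23}


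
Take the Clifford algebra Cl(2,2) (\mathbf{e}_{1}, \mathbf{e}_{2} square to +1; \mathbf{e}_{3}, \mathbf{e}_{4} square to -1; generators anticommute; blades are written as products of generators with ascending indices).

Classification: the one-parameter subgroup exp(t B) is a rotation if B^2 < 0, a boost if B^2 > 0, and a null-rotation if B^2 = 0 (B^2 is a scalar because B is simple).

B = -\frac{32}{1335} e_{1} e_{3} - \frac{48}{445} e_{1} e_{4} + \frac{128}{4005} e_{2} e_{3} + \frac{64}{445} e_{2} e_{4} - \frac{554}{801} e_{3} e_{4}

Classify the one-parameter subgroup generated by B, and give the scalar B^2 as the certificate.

B^2 term by term: the squares give (-\frac{32}{1335})^2*(e_{1} e_{3})^2 + (-\frac{48}{445})^2*(e_{1} e_{4})^2 + (\frac{128}{4005})^2*(e_{2} e_{3})^2 + (\frac{64}{445})^2*(e_{2} e_{4})^2 + (-\frac{554}{801})^2*(e_{3} e_{4})^2 = \frac{1024}{1782225}*(+1) + \frac{2304}{198025}*(+1) + \frac{16384}{16040025}*(+1) + \frac{4096}{198025}*(+1) + \frac{306916}{641601}*(-1) = -\frac{4}{9} (each basis 2-blade squares to minus the product of its generators' squares); cross terms between blades sharing an index anticommute and cancel; the commuting (index-disjoint) pairs give grade-4 terms 2*c*c'*(blade product), which cancel blade by blade — e_{1} e_{2} e_{3} e_{4}: \frac{4096}{594075} - \frac{4096}{594075} = 0 — confirming B is simple. So B^2 = -\frac{4}{9}.
Answer: rotation, certificate B^2 = -\frac{4}{9}. The invariant at work: B^2 = -\frac{4}{9} is unchanged by conjugation, hence its sign classifies the subgroup whatever basis B is written in.


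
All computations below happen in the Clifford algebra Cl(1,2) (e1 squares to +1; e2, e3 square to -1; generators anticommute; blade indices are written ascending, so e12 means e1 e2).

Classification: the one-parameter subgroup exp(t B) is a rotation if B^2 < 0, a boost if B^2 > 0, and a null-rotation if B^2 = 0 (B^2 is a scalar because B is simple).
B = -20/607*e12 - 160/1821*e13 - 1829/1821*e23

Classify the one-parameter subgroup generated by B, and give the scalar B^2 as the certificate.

B^2 term by term: the squares give (-20/607)^2*(e12)^2 + (-160/1821)^2*(e13)^2 + (-1829/1821)^2*(e23)^2 = 400/368449*(+1) + 25600/3316041*(+1) + 3345241/3316041*(-1) = -1 (each basis 2-blade squares to minus the product of its generators' squares); cross terms between blades sharing an index anticommute and cancel. So B^2 = -1.
Answer: rotation, certificate B^2 = -1. No conjugation can change B^2 = -1; the sign gives the class.


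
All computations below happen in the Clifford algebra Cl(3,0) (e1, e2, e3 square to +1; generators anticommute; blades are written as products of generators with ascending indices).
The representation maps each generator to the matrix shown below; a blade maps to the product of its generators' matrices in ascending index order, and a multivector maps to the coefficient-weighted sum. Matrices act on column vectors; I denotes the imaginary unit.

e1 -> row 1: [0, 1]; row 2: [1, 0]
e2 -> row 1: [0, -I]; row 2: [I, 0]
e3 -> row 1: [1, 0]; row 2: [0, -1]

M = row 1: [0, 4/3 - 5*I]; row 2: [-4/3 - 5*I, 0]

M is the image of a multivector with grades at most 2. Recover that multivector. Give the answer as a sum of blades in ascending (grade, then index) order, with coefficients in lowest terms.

Method: 1, rho(e1), rho(e2), rho(e3) form a trace-orthogonal basis of the 2x2 complex matrices (tr(X Y) = 2 if X = Y, else 0), so M = m0*1 + m1*rho(e1) + m2*rho(e2) + m3*rho(e3) with m0 = tr(M)/2 = 0, m1 = tr(M rho(e1))/2 = -5*I, m2 = tr(M rho(e2))/2 = 4*I/3, m3 = tr(M rho(e3))/2 = 0.
Multiplying table entries, the bivector images are rho(e1 e2) = I*rho(e3), rho(e1 e3) = -I*rho(e2), rho(e2 e3) = I*rho(e1); with real blade coefficients the real parts of m0..m3 are the coefficients of 1, e1, e2, e3 and the imaginary parts give the bivectors (e2 e3: Im m1, e1 e3: -Im m2, e1 e2: Im m3).
Answer: -4/3*e1 e3 - 5*e2 e3


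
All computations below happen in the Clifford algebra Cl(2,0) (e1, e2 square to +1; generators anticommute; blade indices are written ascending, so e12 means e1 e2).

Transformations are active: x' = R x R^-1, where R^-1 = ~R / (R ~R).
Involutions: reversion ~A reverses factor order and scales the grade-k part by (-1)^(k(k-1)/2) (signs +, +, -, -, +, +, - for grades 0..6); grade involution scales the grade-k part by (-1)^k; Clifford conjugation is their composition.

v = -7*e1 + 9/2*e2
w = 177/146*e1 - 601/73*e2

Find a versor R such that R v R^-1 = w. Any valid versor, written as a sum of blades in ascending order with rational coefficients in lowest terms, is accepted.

R = v + w = -845/146*e1 - 545/146*e2 works: the equal norms (277/4) guarantee its sandwich swaps v into w.
Answer: -845/146*e1 - 545/146*e2


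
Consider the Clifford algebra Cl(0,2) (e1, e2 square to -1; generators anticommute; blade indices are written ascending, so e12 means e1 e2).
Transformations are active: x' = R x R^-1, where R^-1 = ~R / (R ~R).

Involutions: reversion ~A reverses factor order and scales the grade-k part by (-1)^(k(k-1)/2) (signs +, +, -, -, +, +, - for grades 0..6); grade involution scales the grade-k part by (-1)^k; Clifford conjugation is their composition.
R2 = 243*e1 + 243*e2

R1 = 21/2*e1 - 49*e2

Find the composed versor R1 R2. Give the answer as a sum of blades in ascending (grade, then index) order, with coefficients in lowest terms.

Distribute over the terms of R1 (each basis-blade product reordered to ascending indices, repeated generators contracted through their squares):
(21/2*e1) R2 = -5103/2 + 5103/2*e12
(-49*e2) R2 = 11907 + 11907*e12
Summing the partial products and collecting blades:
Answer: 18711/2 + 28917/2*e12


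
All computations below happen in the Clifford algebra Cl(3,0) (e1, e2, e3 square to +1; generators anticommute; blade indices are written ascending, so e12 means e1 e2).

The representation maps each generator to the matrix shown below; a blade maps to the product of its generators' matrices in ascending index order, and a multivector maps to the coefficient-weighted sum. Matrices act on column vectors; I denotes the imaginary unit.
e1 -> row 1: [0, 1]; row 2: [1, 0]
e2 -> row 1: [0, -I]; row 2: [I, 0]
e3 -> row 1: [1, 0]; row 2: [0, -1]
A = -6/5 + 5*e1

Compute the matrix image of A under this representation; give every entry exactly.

M = (-6/5)*1 + (5)*rho(e1), summed entrywise (1 is the identity matrix):
Answer: row 1: [-6/5, 5]; row 2: [5, -6/5]


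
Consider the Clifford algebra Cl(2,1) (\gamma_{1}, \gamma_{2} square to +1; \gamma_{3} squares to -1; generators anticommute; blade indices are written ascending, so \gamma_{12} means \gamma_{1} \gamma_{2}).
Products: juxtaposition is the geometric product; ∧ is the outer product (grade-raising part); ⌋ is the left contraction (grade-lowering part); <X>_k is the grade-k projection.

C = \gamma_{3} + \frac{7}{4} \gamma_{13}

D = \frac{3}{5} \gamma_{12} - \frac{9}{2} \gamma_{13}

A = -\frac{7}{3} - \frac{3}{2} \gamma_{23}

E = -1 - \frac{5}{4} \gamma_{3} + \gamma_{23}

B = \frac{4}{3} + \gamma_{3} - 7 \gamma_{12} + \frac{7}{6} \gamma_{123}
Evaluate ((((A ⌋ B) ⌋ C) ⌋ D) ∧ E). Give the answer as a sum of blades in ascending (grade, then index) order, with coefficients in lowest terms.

step 1: -\frac{28}{9} - \frac{7}{4} \gamma_{1} - \frac{7}{3} \gamma_{3} + \frac{49}{3} \gamma_{12} - \frac{49}{18} \gamma_{123}
step 2: \frac{7}{3} - \frac{49}{12} \gamma_{1} - \frac{889}{144} \gamma_{3} - \frac{49}{9} \gamma_{13}
step 3: \frac{49}{2} + \frac{889}{32} \gamma_{1} - \frac{49}{20} \gamma_{2} + \frac{147}{8} \gamma_{3} + \frac{7}{5} \gamma_{12} - \frac{21}{2} \gamma_{13}
step 4: -\frac{49}{2} - \frac{889}{32} \gamma_{1} + \frac{49}{20} \gamma_{2} - 49 \gamma_{3} - \frac{7}{5} \gamma_{12} - \frac{3101}{128} \gamma_{13} + \frac{441}{16} \gamma_{23} + \frac{833}{32} \gamma_{123}
Answer: -\frac{49}{2} - \frac{889}{32} \gamma_{1} + \frac{49}{20} \gamma_{2} - 49 \gamma_{3} - \frac{7}{5} \gamma_{12} - \frac{3101}{128} \gamma_{13} + \frac{441}{16} \gamma_{23} + \frac{833}{32} \gamma_{123}


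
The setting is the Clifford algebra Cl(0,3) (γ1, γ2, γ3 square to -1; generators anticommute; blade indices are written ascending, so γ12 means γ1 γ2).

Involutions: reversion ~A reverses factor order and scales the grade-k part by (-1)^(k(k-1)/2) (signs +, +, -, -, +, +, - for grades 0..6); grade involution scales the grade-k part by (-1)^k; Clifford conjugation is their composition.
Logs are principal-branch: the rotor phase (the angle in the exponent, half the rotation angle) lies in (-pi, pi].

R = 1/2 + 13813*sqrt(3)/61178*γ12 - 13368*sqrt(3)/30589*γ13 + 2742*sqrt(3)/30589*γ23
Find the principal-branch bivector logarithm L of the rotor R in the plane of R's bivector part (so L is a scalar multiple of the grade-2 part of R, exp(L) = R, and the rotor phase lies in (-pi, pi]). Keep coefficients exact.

The scalar part of R is 1/2, which fixes the principal-branch rotor phase; the unit plane is then the bivector part divided by the sine of that phase, and L is that plane scaled by the phase.
Concretely: cos(phase) = 1/2 gives phase = ±pi/3, and since phase/sin(phase) is even the sign is immaterial: L = (phase/sin(phase)) * <R>_2 = (2*sqrt(3)*pi/9) * <R>_2.
Answer: 13813*pi/91767*γ12 - 8912*pi/30589*γ13 + 1828*pi/30589*γ23


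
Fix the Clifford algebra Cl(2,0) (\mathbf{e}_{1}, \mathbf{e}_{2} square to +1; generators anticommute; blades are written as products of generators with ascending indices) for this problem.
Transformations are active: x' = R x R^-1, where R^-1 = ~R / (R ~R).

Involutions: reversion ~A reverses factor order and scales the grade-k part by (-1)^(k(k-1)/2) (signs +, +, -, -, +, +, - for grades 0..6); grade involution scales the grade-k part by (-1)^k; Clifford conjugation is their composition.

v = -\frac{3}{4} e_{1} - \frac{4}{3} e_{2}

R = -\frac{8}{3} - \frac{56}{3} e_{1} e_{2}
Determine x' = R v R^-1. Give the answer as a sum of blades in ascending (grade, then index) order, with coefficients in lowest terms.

~R = -\frac{8}{3} + \frac{56}{3} e_{1} e_{2}, and R ~R = \frac{3200}{9}, so R^-1 = ~R / (\frac{3200}{9}).
R v = \frac{242}{9} e_{1} - \frac{94}{9} e_{2}
Answer: \frac{26}{75} e_{1} + \frac{149}{100} e_{2}


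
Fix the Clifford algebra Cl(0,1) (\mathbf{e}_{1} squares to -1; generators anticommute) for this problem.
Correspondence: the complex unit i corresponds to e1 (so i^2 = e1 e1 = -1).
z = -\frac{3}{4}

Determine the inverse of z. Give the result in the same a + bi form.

In blades: z = -\frac{3}{4}.
With qbar = -\frac{3}{4} (scalar fixed, mapped units negated), z qbar = \frac{9}{16} (the sum of squared coefficients), so z^-1 = qbar / (\frac{9}{16}) = -\frac{4}{3}; translating back:
Answer: -\frac{4}{3}


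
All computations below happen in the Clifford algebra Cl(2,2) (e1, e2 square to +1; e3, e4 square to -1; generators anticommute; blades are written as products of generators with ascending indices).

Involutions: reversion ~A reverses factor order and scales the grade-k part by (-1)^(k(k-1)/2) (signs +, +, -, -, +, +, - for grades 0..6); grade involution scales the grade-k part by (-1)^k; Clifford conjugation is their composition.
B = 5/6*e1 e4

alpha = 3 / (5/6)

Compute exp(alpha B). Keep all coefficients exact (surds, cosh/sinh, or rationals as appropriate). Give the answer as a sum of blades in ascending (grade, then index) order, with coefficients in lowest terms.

B^2 = (5/6)^2*(e1 e4)^2 = 25/36*(+1) = 25/36 (a basis 2-blade squares to minus the product of its generators' squares).
B^2 = 25/36 — a positive square means the series sums to a boost: l = 5/6, alpha*l = 3, so exp(alpha B) = cosh(3) + (sinh(3)/(5/6))*B = cosh(3) + (6*sinh(3)/5)*B.
Answer: cosh(3) + sinh(3)*e1 e4


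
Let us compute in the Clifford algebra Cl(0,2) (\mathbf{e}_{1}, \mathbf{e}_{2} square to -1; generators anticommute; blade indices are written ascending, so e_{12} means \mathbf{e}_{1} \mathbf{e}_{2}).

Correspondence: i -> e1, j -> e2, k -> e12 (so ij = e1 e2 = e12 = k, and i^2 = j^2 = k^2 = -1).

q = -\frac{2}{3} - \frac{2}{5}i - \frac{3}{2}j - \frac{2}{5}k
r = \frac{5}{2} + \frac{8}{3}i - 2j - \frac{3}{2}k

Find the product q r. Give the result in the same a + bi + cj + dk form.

In blades: q = -\frac{2}{3} - \frac{2}{5} e_{1} - \frac{3}{2} e_{2} - \frac{2}{5} e_{12}, r = \frac{5}{2} + \frac{8}{3} e_{1} - 2 e_{2} - \frac{3}{2} e_{12}.
Distribute q over r term by term (generator squares from the signature, products reordered to ascending indices): (-\frac{2}{3})*r = -\frac{5}{3} - \frac{16}{9} e_{1} + \frac{4}{3} e_{2} + e_{12}; (-\frac{2}{5} e_{1})*r = \frac{16}{15} - e_{1} - \frac{3}{5} e_{2} + \frac{4}{5} e_{12}; (-\frac{3}{2} e_{2})*r = -3 + \frac{9}{4} e_{1} - \frac{15}{4} e_{2} + 4 e_{12}; (-\frac{2}{5} e_{12})*r = -\frac{3}{5} - \frac{4}{5} e_{1} - \frac{16}{15} e_{2} - e_{12}.
Sum: -\frac{21}{5} - \frac{239}{180} e_{1} - \frac{49}{12} e_{2} + \frac{24}{5} e_{12}; translating back through the correspondence:
Answer: -\frac{21}{5} - \frac{239}{180}i - \frac{49}{12}j + \frac{24}{5}k


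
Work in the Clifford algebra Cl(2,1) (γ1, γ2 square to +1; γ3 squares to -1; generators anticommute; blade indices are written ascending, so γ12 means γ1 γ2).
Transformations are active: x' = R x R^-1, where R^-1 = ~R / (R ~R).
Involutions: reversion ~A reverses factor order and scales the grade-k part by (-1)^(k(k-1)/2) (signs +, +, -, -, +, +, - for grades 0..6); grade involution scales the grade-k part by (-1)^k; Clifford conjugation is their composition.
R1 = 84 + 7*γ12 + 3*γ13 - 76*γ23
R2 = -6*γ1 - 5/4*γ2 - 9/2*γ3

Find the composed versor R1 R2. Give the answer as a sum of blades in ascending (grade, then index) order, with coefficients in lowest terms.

Distribute over the terms of R2 (each basis-blade product reordered to ascending indices, repeated generators contracted through their squares):
R1 (-6*γ1) = -504*γ1 + 42*γ2 + 18*γ3 + 456*γ123
R1 (-5/4*γ2) = -35/4*γ1 - 105*γ2 - 95*γ3 + 15/4*γ123
R1 (-9/2*γ3) = 27/2*γ1 - 342*γ2 - 378*γ3 - 63/2*γ123
Summing the partial products and collecting blades:
Answer: -1997/4*γ1 - 405*γ2 - 455*γ3 + 1713/4*γ123


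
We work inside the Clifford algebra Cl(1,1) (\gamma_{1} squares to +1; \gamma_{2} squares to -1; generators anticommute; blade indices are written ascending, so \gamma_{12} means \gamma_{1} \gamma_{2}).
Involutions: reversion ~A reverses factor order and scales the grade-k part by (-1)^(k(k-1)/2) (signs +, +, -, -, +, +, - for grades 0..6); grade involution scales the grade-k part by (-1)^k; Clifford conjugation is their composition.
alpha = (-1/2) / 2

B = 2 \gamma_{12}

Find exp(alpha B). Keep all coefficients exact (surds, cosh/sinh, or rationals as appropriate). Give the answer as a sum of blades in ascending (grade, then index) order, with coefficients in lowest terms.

B^2 = (2)^2*(\gamma_{12})^2 = 4*(+1) = 4 (a basis 2-blade squares to minus the product of its generators' squares).
B^2 = 4 — B^2 > 0, so the exponential closes hyperbolically: l = 2, alpha*l = - \frac{1}{2}, so exp(alpha B) = cosh(- \frac{1}{2}) + (sinh(- \frac{1}{2})/2)*B = \cosh{\left(\frac{1}{2} \right)} + (- \frac{\sinh{\left(\frac{1}{2} \right)}}{2})*B.
Answer: \cosh{\left(\frac{1}{2} \right)} - \sinh{\left(\frac{1}{2} \right)} \gamma_{12}


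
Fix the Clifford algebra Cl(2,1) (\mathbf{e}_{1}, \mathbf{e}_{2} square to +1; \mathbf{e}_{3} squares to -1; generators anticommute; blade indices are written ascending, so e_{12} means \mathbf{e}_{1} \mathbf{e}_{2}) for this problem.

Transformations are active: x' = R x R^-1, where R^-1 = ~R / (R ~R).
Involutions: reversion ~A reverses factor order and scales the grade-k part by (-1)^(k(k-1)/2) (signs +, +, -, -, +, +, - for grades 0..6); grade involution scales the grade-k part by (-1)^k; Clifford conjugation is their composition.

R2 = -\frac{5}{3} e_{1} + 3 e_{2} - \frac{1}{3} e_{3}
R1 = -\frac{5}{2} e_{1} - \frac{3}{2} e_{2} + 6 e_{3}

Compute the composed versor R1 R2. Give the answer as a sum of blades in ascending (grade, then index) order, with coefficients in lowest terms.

Distribute over the terms of R1 (each basis-blade product reordered to ascending indices, repeated generators contracted through their squares):
(-\frac{5}{2} e_{1}) R2 = \frac{25}{6} - \frac{15}{2} e_{12} + \frac{5}{6} e_{13}
(-\frac{3}{2} e_{2}) R2 = -\frac{9}{2} - \frac{5}{2} e_{12} + \frac{1}{2} e_{23}
(6 e_{3}) R2 = 2 + 10 e_{13} - 18 e_{23}
Summing the partial products and collecting blades:
Answer: \frac{5}{3} - 10 e_{12} + \frac{65}{6} e_{13} - \frac{35}{2} e_{23}


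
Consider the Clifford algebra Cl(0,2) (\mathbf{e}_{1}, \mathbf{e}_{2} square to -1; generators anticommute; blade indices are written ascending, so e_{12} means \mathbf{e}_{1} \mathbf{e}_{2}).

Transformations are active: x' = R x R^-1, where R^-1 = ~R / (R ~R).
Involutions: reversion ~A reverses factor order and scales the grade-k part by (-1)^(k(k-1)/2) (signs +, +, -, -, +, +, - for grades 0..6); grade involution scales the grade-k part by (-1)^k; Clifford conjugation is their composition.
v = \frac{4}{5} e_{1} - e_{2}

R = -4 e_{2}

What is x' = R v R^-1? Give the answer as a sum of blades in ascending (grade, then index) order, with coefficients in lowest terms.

~R = -4 e_{2}, and R ~R = -16, so R^-1 = ~R / (-16).
R v = -4 + \frac{16}{5} e_{12}
Answer: -\frac{4}{5} e_{1} - e_{2}


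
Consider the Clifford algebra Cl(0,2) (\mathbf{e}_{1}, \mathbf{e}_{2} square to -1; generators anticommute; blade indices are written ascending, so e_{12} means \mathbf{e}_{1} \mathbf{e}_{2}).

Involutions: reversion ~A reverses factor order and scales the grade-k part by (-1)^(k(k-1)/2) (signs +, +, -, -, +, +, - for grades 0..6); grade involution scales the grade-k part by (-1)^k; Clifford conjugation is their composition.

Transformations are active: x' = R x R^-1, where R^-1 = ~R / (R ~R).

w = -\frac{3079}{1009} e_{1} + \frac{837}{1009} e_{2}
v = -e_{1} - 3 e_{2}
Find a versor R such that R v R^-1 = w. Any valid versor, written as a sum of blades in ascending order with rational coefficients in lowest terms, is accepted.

Construction: equal norms (both -10) license R = v + w = -\frac{4088}{1009} e_{1} - \frac{2190}{1009} e_{2} — nothing changes along that direction, while (v - w)/2 changes sign, so v maps onto w.
Answer: -\frac{4088}{1009} e_{1} - \frac{2190}{1009} e_{2}


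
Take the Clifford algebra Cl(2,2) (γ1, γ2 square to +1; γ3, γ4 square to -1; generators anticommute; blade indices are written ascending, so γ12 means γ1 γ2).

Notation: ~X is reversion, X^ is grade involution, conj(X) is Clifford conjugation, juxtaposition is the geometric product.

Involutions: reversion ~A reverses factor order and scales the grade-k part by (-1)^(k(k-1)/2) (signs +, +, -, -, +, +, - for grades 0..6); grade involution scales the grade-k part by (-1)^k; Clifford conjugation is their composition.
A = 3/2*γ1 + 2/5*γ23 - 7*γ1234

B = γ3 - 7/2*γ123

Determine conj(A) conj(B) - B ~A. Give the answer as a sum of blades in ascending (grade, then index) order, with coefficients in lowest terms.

first term: 7/5*γ1 - 2/5*γ2 - 49/2*γ4 + 3/2*γ13 + 21/4*γ23 + 7*γ124
second term: 7/5*γ1 - 2/5*γ2 + 49/2*γ4 - 3/2*γ13 - 21/4*γ23 + 7*γ124
Answer: -49*γ4 + 3*γ13 + 21/2*γ23


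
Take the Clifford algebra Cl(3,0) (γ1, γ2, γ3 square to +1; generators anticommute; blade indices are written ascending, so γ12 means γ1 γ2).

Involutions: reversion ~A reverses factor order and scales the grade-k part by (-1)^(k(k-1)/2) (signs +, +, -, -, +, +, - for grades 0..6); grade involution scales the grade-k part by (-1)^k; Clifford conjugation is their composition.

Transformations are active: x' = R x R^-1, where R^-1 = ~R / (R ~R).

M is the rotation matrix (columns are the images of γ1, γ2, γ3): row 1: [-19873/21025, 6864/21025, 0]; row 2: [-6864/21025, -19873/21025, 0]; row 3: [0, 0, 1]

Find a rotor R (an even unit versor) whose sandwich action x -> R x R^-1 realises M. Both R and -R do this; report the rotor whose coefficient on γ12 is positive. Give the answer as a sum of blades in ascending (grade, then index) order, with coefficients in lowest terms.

Method: write R = a + b12*γ12 + b13*γ13 + b23*γ23 with a^2 + b12^2 + b13^2 + b23^2 = 1 (so R^-1 = ~R). Expanding the columns R e_j ~R gives tr M = 4a^2 - 1 and, from the antisymmetric part, M21 - M12 = -4a*b12, M13 - M31 = 4a*b13, M32 - M23 = -4a*b23.
Here tr M = -18721/21025, so a^2 = (1 + tr M)/4 = 576/21025 and a = ±24/145. Taking a = 24/145: M21 - M12 = -13728/21025, M13 - M31 = 0, M32 - M23 = 0, giving b12 = 143/145, b13 = 0, b23 = 0, i.e. R = 24/145 + 143/145*γ12.
Its γ12 coefficient is already positive.
Answer: 24/145 + 143/145*γ12. Key observation: the double cover Spin(3) -> SO(3) sends R and -R to the same matrix (trace -18721/21025 here), so the stated sign of the γ12 coefficient is what selects one sheet.


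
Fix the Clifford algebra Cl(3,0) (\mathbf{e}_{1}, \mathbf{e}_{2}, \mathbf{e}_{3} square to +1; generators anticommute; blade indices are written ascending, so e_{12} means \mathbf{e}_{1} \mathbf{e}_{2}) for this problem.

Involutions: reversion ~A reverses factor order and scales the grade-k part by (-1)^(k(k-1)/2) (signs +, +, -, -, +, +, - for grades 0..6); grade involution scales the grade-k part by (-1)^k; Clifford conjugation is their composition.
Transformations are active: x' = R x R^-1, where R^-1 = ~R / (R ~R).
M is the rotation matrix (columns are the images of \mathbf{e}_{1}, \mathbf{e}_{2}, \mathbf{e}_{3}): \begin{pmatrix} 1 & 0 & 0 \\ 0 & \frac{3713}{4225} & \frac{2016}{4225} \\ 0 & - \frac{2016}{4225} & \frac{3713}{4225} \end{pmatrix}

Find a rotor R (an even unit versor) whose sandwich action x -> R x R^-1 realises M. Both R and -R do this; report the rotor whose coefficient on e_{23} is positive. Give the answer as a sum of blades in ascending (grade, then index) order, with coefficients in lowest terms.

Method: write R = a + b12*e_{12} + b13*e_{13} + b23*e_{23} with a^2 + b12^2 + b13^2 + b23^2 = 1 (so R^-1 = ~R). Expanding the columns R e_j ~R gives tr M = 4a^2 - 1 and, from the antisymmetric part, M21 - M12 = -4a*b12, M13 - M31 = 4a*b13, M32 - M23 = -4a*b23.
Here tr M = \frac{11651}{4225}, so a^2 = (1 + tr M)/4 = \frac{3969}{4225} and a = ±\frac{63}{65}. Taking a = \frac{63}{65}: M21 - M12 = 0, M13 - M31 = 0, M32 - M23 = -\frac{4032}{4225}, giving b12 = 0, b13 = 0, b23 = \frac{16}{65}, i.e. R = \frac{63}{65} + \frac{16}{65} e_{23}.
Its e_{23} coefficient is already positive.
Answer: \frac{63}{65} + \frac{16}{65} e_{23}. Sheet selection: the two-to-one cover makes ±R indistinguishable at the matrix level (trace \frac{11651}{4225}), so uniqueness comes from the required sign on e_{23}.


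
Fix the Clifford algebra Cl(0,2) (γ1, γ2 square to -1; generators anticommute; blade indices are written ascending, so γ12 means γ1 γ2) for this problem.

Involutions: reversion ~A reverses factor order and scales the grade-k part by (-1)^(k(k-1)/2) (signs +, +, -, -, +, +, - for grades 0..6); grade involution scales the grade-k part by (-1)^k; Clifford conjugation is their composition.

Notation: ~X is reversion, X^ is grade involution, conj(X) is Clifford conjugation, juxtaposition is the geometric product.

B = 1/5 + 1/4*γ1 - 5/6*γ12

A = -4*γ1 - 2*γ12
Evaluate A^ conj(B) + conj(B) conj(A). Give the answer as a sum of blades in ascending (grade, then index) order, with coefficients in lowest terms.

first term: 8/3 + 4/5*γ1 - 17/6*γ2 - 2/5*γ12
second term: -2/3 + 4/5*γ1 + 23/6*γ2 + 2/5*γ12
Answer: 2 + 8/5*γ1 + γ2


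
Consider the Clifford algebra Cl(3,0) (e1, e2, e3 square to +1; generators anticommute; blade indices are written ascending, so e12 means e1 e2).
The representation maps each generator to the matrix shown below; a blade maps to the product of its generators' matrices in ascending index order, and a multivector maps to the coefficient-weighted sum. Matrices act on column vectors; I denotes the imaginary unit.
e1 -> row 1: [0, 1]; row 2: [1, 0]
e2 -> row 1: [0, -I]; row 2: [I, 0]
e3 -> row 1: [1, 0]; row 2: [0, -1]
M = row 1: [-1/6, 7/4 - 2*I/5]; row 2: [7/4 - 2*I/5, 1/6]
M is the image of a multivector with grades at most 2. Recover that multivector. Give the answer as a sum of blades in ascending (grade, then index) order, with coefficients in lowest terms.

Method: 1, rho(e1), rho(e2), rho(e3) form a trace-orthogonal basis of the 2x2 complex matrices (tr(X Y) = 2 if X = Y, else 0), so M = m0*1 + m1*rho(e1) + m2*rho(e2) + m3*rho(e3) with m0 = tr(M)/2 = 0, m1 = tr(M rho(e1))/2 = 7/4 - 2*I/5, m2 = tr(M rho(e2))/2 = 0, m3 = tr(M rho(e3))/2 = -1/6.
Multiplying table entries, the bivector images are rho(e12) = I*rho(e3), rho(e13) = -I*rho(e2), rho(e23) = I*rho(e1); with real blade coefficients the real parts of m0..m3 are the coefficients of 1, e1, e2, e3 and the imaginary parts give the bivectors (e23: Im m1, e13: -Im m2, e12: Im m3).
Answer: 7/4*e1 - 1/6*e3 - 2/5*e23


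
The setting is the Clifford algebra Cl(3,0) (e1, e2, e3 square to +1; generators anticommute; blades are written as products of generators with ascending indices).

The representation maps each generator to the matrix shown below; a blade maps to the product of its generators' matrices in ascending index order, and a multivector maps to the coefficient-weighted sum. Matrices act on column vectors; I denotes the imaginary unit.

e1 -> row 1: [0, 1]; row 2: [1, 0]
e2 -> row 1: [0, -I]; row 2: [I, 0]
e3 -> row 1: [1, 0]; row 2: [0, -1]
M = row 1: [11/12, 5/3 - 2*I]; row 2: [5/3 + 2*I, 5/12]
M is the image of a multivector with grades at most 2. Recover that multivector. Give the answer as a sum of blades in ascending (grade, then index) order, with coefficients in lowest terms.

Method: 1, rho(e1), rho(e2), rho(e3) form a trace-orthogonal basis of the 2x2 complex matrices (tr(X Y) = 2 if X = Y, else 0), so M = m0*1 + m1*rho(e1) + m2*rho(e2) + m3*rho(e3) with m0 = tr(M)/2 = 2/3, m1 = tr(M rho(e1))/2 = 5/3, m2 = tr(M rho(e2))/2 = 2, m3 = tr(M rho(e3))/2 = 1/4.
Multiplying table entries, the bivector images are rho(e1 e2) = I*rho(e3), rho(e1 e3) = -I*rho(e2), rho(e2 e3) = I*rho(e1); with real blade coefficients the real parts of m0..m3 are the coefficients of 1, e1, e2, e3 and the imaginary parts give the bivectors (e2 e3: Im m1, e1 e3: -Im m2, e1 e2: Im m3).
Answer: 2/3 + 5/3*e1 + 2*e2 + 1/4*e3


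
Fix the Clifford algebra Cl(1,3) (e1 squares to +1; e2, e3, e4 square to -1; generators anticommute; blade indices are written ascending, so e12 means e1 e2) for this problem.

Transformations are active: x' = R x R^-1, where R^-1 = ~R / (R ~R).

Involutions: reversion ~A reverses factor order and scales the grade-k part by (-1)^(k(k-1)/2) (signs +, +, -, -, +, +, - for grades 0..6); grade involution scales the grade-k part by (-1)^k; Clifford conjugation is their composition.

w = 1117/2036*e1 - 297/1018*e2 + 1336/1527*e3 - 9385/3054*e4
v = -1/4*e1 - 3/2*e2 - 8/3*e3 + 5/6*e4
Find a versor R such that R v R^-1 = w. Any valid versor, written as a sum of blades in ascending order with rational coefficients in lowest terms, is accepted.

Key observation: q(v) = q(w) = -1439/144 (sandwiches preserve the norm), so R = v + w = 152/509*e1 - 912/509*e2 - 912/509*e3 - 1140/509*e4 works whenever it is invertible — the component of v along it is kept and (v - w)/2 reverses, sending v to w.
Answer: 152/509*e1 - 912/509*e2 - 912/509*e3 - 1140/509*e4


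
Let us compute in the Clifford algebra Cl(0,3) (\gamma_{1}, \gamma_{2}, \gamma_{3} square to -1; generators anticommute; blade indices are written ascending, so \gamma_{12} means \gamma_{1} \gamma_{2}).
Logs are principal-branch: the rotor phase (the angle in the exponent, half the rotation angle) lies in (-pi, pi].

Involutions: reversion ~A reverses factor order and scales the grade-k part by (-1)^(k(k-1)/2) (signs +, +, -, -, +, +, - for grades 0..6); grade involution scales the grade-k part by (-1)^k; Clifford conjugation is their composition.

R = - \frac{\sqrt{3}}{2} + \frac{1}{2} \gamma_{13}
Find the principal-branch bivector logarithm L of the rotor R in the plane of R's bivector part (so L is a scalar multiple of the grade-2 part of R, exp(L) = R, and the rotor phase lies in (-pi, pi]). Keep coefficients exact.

The scalar part of R is - \frac{\sqrt{3}}{2}, so the principal-branch rotor phase is pinned; divide the bivector part by its sine to get the unit plane — L is the phase times that plane.
Concretely: cos(phase) = - \frac{\sqrt{3}}{2} gives phase = ±\frac{5 \pi}{6}, and since phase/sin(phase) is even the sign is immaterial: L = (phase/sin(phase)) * <R>_2 = (\frac{5 \pi}{3}) * <R>_2.
Answer: \frac{5 \pi}{6} \gamma_{13}


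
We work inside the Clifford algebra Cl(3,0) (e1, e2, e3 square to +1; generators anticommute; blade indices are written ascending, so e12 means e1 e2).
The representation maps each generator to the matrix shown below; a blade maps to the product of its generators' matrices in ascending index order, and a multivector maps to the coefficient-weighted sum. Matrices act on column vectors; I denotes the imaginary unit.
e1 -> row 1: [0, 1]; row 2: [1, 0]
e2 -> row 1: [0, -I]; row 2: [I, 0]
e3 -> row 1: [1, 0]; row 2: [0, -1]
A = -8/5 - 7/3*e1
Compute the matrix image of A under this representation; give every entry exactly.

M = (-8/5)*1 + (-7/3)*rho(e1), summed entrywise (1 is the identity matrix):
Answer: row 1: [-8/5, -7/3]; row 2: [-7/3, -8/5]


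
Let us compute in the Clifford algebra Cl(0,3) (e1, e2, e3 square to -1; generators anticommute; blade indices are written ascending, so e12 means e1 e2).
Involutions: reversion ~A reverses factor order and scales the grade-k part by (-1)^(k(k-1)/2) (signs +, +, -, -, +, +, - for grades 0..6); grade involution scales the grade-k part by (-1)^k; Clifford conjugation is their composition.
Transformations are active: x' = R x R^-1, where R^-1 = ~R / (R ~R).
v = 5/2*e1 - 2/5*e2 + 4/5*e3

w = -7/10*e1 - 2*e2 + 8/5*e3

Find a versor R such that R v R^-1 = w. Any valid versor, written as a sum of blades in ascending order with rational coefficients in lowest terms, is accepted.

Equal squares first: v^2 = w^2 = -141/20. Then v + w = 9/5*e1 - 12/5*e2 + 12/5*e3 is a versor taking v to w, provided it is invertible.
Answer: 9/5*e1 - 12/5*e2 + 12/5*e3
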